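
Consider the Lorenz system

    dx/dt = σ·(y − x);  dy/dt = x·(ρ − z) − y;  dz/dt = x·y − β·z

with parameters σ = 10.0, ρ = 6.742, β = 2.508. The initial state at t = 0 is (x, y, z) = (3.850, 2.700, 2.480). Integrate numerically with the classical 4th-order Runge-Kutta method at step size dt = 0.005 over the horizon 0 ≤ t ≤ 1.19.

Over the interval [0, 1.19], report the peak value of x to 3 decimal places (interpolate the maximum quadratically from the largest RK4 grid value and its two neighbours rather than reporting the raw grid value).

max x = 5.150

t=0.000: state=(3.850, 2.700, 2.480)
step 1 (dt=0.005): k1=(-11.500, 13.709, 4.175), k2=(-10.870, 13.512, 4.202), k3=(-10.890, 13.519, 4.205), k4=(-10.280, 13.329, 4.232); state += dt/6·(k1+2k2+2k3+k4)
t=0.005: state=(3.796, 2.768, 2.501)
t=0.010: state=(3.747, 2.833, 2.522)
t=0.015: state=(3.704, 2.897, 2.544)
continuing one RK4 step at a time; state shown every 10 steps (Δt=0.05):
t=0.050: state=(3.531, 3.308, 2.705)
t=0.100: state=(3.554, 3.817, 2.978)
t=0.150: state=(3.756, 4.270, 3.322)
t=0.200: state=(4.046, 4.672, 3.752)
t=0.250: state=(4.366, 5.005, 4.269)
t=0.300: state=(4.671, 5.241, 4.858)
t=0.350: state=(4.924, 5.353, 5.484)
t=0.400: state=(5.091, 5.322, 6.099)
t=0.450: state=(5.150, 5.152, 6.645)
t=0.500: state=(5.093, 4.869, 7.071)
t=0.550: state=(4.931, 4.514, 7.344)
t=0.600: state=(4.686, 4.136, 7.456)
t=0.650: state=(4.392, 3.778, 7.420)
t=0.700: state=(4.082, 3.467, 7.265)
t=0.750: state=(3.786, 3.220, 7.025)
t=0.800: state=(3.522, 3.038, 6.733)
t=0.850: state=(3.304, 2.917, 6.415)
t=0.900: state=(3.136, 2.852, 6.094)
t=0.950: state=(3.019, 2.833, 5.785)
t=1.000: state=(2.949, 2.855, 5.501)
t=1.050: state=(2.923, 2.912, 5.250)
t=1.100: state=(2.936, 2.998, 5.037)
t=1.150: state=(2.984, 3.111, 4.868)
t=1.190: state=(3.044, 3.217, 4.766)
largest grid value and its neighbours: x(0.445)=5.14910, x(0.450)=5.14981, x(0.455)=5.14935
parabola through these three points peaks at t≈0.451 with x≈5.14982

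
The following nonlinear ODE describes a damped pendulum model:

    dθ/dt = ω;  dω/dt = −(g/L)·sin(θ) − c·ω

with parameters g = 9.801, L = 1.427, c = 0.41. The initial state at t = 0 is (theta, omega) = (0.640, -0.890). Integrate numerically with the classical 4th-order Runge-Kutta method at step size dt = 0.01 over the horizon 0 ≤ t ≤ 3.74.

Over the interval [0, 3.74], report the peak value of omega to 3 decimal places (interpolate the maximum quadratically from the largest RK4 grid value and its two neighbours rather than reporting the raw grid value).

max omega = 1.305

t=0.000: state=(0.640, -0.890)
step 1 (dt=0.01): k1=(-0.890, -3.737), k2=(-0.909, -3.705), k3=(-0.909, -3.704), k4=(-0.927, -3.671); state += dt/6·(k1+2k2+2k3+k4)
t=0.010: state=(0.631, -0.927)
t=0.020: state=(0.621, -0.963)
t=0.030: state=(0.612, -0.999)
continuing one RK4 step at a time; state shown every 20 steps (Δt=0.2):
t=0.200: state=(0.397, -1.481)
t=0.400: state=(0.074, -1.673)
t=0.600: state=(-0.242, -1.423)
t=0.800: state=(-0.472, -0.837)
t=1.000: state=(-0.567, -0.102)
t=1.200: state=(-0.515, 0.598)
t=1.400: state=(-0.340, 1.106)
t=1.600: state=(-0.093, 1.304)
t=1.800: state=(0.158, 1.154)
t=2.000: state=(0.349, 0.722)
t=2.200: state=(0.437, 0.147)
t=2.400: state=(0.409, -0.417)
t=2.600: state=(0.280, -0.837)
t=2.800: state=(0.090, -1.015)
t=3.000: state=(-0.108, -0.920)
t=3.200: state=(-0.262, -0.597)
t=3.400: state=(-0.338, -0.150)
t=3.600: state=(-0.322, 0.299)
t=3.740: state=(-0.262, 0.553)
largest grid value and its neighbours: omega(1.600)=1.30449, omega(1.610)=1.30510, omega(1.620)=1.30482
parabola through these three points peaks at t≈1.612 with omega≈1.30511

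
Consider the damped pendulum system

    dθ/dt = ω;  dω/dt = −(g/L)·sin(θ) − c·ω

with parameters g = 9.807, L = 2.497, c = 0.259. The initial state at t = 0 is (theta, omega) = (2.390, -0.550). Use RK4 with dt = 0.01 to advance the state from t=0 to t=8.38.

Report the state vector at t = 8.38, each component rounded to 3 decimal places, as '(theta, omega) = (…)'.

(theta, omega) = (-0.289, -1.182)

t=0.000: state=(2.390, -0.550)
step 1 (dt=0.01): k1=(-0.550, -2.539), k2=(-0.563, -2.544), k3=(-0.563, -2.544), k4=(-0.575, -2.549); state += dt/6·(k1+2k2+2k3+k4)
t=0.010: state=(2.384, -0.575)
t=0.020: state=(2.378, -0.601)
t=0.030: state=(2.372, -0.627)
continuing one RK4 step at a time; state shown every 50 steps (Δt=0.5):
t=0.500: state=(1.767, -2.016)
t=1.000: state=(0.383, -3.295)
t=1.500: state=(-1.094, -2.210)
t=2.000: state=(-1.675, -0.134)
t=2.500: state=(-1.269, 1.710)
t=3.000: state=(-0.106, 2.642)
t=3.500: state=(0.994, 1.470)
t=4.000: state=(1.254, -0.424)
t=4.500: state=(0.637, -1.898)
t=5.000: state=(-0.386, -1.866)
t=5.500: state=(-0.981, -0.400)
t=6.000: state=(-0.778, 1.135)
t=6.500: state=(-0.006, 1.710)
t=7.000: state=(0.677, 0.831)
t=7.500: state=(0.744, -0.550)
t=8.000: state=(0.220, -1.374)
t=8.380: state=(-0.289, -1.182)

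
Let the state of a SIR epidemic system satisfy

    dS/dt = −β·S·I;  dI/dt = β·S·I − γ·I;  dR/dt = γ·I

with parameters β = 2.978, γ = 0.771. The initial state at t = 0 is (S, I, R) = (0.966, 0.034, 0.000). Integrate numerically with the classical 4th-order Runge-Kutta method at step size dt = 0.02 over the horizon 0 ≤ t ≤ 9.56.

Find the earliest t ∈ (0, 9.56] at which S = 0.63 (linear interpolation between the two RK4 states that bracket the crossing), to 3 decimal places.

t = 1.175

t=0.000: state=(0.966, 0.034, 0.000)
step 1 (dt=0.02): k1=(-0.098, 0.072, 0.026), k2=(-0.100, 0.073, 0.027), k3=(-0.100, 0.073, 0.027), k4=(-0.102, 0.074, 0.027); state += dt/6·(k1+2k2+2k3+k4)
t=0.020: state=(0.964, 0.035, 0.001)
t=0.040: state=(0.962, 0.037, 0.001)
t=0.060: state=(0.960, 0.039, 0.002)
continuing one RK4 step at a time; state shown every 25 steps (Δt=0.5):
t=0.500: state=(0.885, 0.093, 0.023)
t=1.000: state=(0.712, 0.209, 0.079)
t=1.160: state=(0.637, 0.255, 0.108)
next step: t=1.180: state=(0.627, 0.261, 0.112) — S has crossed 0.63
linear interpolation between t=1.160 (0.63716) and t=1.180 (0.62745) → t≈1.175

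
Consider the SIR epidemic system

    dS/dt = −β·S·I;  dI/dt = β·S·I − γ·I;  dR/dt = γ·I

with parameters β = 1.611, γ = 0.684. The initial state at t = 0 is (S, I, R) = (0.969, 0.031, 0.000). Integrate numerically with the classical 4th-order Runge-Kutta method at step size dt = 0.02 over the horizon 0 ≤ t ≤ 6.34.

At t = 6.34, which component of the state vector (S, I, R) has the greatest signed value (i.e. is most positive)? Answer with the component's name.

largest component: R

t=0.000: state=(0.969, 0.031, 0.000)
step 1 (dt=0.02): k1=(-0.048, 0.027, 0.021), k2=(-0.049, 0.027, 0.021), k3=(-0.049, 0.027, 0.021), k4=(-0.049, 0.028, 0.022); state += dt/6·(k1+2k2+2k3+k4)
t=0.020: state=(0.968, 0.032, 0.000)
t=0.040: state=(0.967, 0.032, 0.001)
t=0.060: state=(0.966, 0.033, 0.001)
continuing one RK4 step at a time; state shown every 25 steps (Δt=0.5):
t=0.500: state=(0.939, 0.048, 0.013)
t=1.000: state=(0.896, 0.071, 0.033)
t=1.500: state=(0.836, 0.101, 0.062)
t=2.000: state=(0.760, 0.137, 0.103)
t=2.500: state=(0.671, 0.173, 0.156)
t=3.000: state=(0.576, 0.203, 0.221)
t=3.500: state=(0.485, 0.221, 0.294)
t=4.000: state=(0.405, 0.225, 0.370)
t=4.500: state=(0.339, 0.215, 0.446)
t=5.000: state=(0.287, 0.196, 0.516)
t=5.500: state=(0.247, 0.173, 0.580)
t=6.000: state=(0.217, 0.148, 0.635)
t=6.340: state=(0.201, 0.132, 0.667)
compare at T: S=0.201, I=0.132, R=0.667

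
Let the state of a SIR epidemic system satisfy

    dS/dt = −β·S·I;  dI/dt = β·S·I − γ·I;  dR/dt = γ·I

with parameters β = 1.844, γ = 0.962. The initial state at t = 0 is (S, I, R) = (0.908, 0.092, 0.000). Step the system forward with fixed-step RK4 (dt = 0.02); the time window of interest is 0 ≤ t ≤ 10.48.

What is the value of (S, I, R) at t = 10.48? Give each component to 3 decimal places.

(S, I, R) = (0.195, 0.003, 0.802)

t=0.000: state=(0.908, 0.092, 0.000)
step 1 (dt=0.02): k1=(-0.154, 0.066, 0.089), k2=(-0.155, 0.066, 0.089), k3=(-0.155, 0.066, 0.089), k4=(-0.156, 0.066, 0.090); state += dt/6·(k1+2k2+2k3+k4)
t=0.020: state=(0.905, 0.093, 0.002)
t=0.040: state=(0.902, 0.095, 0.004)
t=0.060: state=(0.899, 0.096, 0.005)
continuing one RK4 step at a time; state shown every 25 steps (Δt=0.5):
t=0.500: state=(0.821, 0.126, 0.052)
t=1.000: state=(0.720, 0.159, 0.121)
t=1.500: state=(0.614, 0.182, 0.204)
t=2.000: state=(0.517, 0.189, 0.294)
t=2.500: state=(0.435, 0.181, 0.383)
t=3.000: state=(0.371, 0.162, 0.466)
t=3.500: state=(0.323, 0.138, 0.539)
t=4.000: state=(0.288, 0.113, 0.599)
t=4.500: state=(0.262, 0.090, 0.648)
t=5.000: state=(0.244, 0.070, 0.686)
t=5.500: state=(0.230, 0.054, 0.716)
t=6.000: state=(0.220, 0.041, 0.738)
t=6.500: state=(0.213, 0.031, 0.756)
t=7.000: state=(0.208, 0.023, 0.769)
t=7.500: state=(0.204, 0.017, 0.778)
t=8.000: state=(0.201, 0.013, 0.786)
t=8.500: state=(0.199, 0.010, 0.791)
t=9.000: state=(0.198, 0.007, 0.795)
t=9.500: state=(0.197, 0.005, 0.798)
t=10.000: state=(0.196, 0.004, 0.800)
t=10.480: state=(0.195, 0.003, 0.802)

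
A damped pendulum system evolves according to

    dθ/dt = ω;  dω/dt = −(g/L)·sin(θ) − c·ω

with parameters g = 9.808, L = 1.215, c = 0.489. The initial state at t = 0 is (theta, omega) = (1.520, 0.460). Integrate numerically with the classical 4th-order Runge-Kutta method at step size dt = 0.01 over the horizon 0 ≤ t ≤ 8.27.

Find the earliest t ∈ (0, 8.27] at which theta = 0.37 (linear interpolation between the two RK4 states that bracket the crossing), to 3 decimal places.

t = 0.636

t=0.000: state=(1.520, 0.460)
step 1 (dt=0.01): k1=(0.460, -8.287), k2=(0.419, -8.268), k3=(0.419, -8.268), k4=(0.377, -8.248); state += dt/6·(k1+2k2+2k3+k4)
t=0.010: state=(1.524, 0.377)
t=0.020: state=(1.528, 0.295)
t=0.030: state=(1.530, 0.213)
continuing one RK4 step at a time; state shown every 50 steps (Δt=0.5):
t=0.500: state=(0.811, -3.004)
t=0.630: state=(0.391, -3.391)
next step: t=0.640: state=(0.357, -3.404) — theta has crossed 0.37
linear interpolation between t=0.630 (0.39099) and t=0.640 (0.35701) → t≈0.636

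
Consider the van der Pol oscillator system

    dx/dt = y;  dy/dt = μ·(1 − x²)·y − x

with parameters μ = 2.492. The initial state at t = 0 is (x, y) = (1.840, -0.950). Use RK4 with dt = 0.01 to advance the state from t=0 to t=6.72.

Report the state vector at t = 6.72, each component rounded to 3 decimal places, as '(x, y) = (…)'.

(x, y) = (1.756, 2.341)

t=0.000: state=(1.840, -0.950)
step 1 (dt=0.01): k1=(-0.950, 3.808), k2=(-0.931, 3.659), k3=(-0.932, 3.664), k4=(-0.913, 3.521); state += dt/6·(k1+2k2+2k3+k4)
t=0.010: state=(1.831, -0.913)
t=0.020: state=(1.822, -0.879)
t=0.030: state=(1.813, -0.848)
continuing one RK4 step at a time; state shown every 25 steps (Δt=0.25):
t=0.250: state=(1.672, -0.515)
t=0.500: state=(1.555, -0.448)
t=0.750: state=(1.441, -0.470)
t=1.000: state=(1.316, -0.535)
t=1.250: state=(1.170, -0.646)
t=1.500: state=(0.986, -0.841)
t=1.750: state=(0.735, -1.218)
t=2.000: state=(0.341, -2.041)
t=2.250: state=(-0.362, -3.728)
t=2.500: state=(-1.411, -3.827)
t=2.750: state=(-1.964, -0.803)
t=3.000: state=(-2.019, 0.103)
t=3.250: state=(-1.971, 0.244)
t=3.500: state=(-1.905, 0.277)
t=3.750: state=(-1.833, 0.298)
t=4.000: state=(-1.756, 0.320)
t=4.250: state=(-1.673, 0.346)
t=4.500: state=(-1.582, 0.381)
t=4.750: state=(-1.482, 0.426)
t=5.000: state=(-1.368, 0.490)
t=5.250: state=(-1.234, 0.585)
t=5.500: state=(-1.070, 0.739)
t=5.750: state=(-0.855, 1.018)
t=6.000: state=(-0.537, 1.597)
t=6.250: state=(0.003, 2.888)
t=6.500: state=(0.950, 4.425)
t=6.720: state=(1.756, 2.341)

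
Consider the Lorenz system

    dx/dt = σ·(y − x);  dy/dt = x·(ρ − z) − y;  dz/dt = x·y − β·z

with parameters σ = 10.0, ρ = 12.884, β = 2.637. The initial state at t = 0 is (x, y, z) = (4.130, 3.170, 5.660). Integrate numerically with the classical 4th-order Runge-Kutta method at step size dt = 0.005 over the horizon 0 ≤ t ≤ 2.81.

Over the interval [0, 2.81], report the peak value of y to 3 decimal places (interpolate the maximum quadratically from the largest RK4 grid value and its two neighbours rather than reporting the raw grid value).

max y = 9.484

t=0.000: state=(4.130, 3.170, 5.660)
step 1 (dt=0.005): k1=(-9.600, 26.665, -1.833), k2=(-8.693, 26.444, -1.624), k3=(-8.722, 26.459, -1.620), k4=(-7.841, 26.251, -1.410); state += dt/6·(k1+2k2+2k3+k4)
t=0.005: state=(4.086, 3.302, 5.652)
t=0.010: state=(4.051, 3.433, 5.646)
t=0.015: state=(4.024, 3.561, 5.642)
continuing one RK4 step at a time; state shown every 20 steps (Δt=0.1):
t=0.100: state=(4.448, 5.669, 5.979)
t=0.200: state=(6.146, 8.157, 7.859)
t=0.300: state=(8.029, 9.484, 11.760)
t=0.400: state=(8.476, 7.762, 15.597)
t=0.500: state=(6.831, 4.589, 16.153)
t=0.600: state=(4.672, 2.830, 14.189)
t=0.700: state=(3.338, 2.509, 11.785)
t=0.800: state=(2.931, 2.896, 9.770)
t=0.900: state=(3.196, 3.737, 8.383)
t=1.000: state=(3.991, 5.033, 7.820)
t=1.100: state=(5.247, 6.682, 8.407)
t=1.200: state=(6.704, 8.058, 10.422)
t=1.300: state=(7.633, 7.980, 13.236)
t=1.400: state=(7.262, 6.231, 14.925)
t=1.500: state=(5.893, 4.390, 14.499)
t=1.600: state=(4.576, 3.538, 12.898)
t=1.700: state=(3.886, 3.539, 11.182)
t=1.800: state=(3.843, 4.081, 9.859)
t=1.900: state=(4.320, 5.015, 9.195)
t=2.000: state=(5.185, 6.185, 9.415)
t=2.100: state=(6.208, 7.177, 10.632)
t=2.200: state=(6.935, 7.327, 12.455)
t=2.300: state=(6.885, 6.398, 13.812)
t=2.400: state=(6.098, 5.120, 13.892)
t=2.500: state=(5.148, 4.312, 12.958)
t=2.600: state=(4.530, 4.150, 11.714)
t=2.700: state=(4.391, 4.483, 10.664)
t=2.800: state=(4.683, 5.154, 10.102)
t=2.810: state=(4.732, 5.234, 10.080)
largest grid value and its neighbours: y(0.295)=9.48187, y(0.300)=9.48386, y(0.305)=9.47721
parabola through these three points peaks at t≈0.299 with y≈9.48417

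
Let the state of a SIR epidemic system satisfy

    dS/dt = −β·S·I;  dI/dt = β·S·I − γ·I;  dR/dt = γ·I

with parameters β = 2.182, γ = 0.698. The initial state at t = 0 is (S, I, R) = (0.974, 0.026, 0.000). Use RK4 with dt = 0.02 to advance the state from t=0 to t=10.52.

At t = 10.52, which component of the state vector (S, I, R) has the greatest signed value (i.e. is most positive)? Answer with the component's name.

largest component: R

t=0.000: state=(0.974, 0.026, 0.000)
step 1 (dt=0.02): k1=(-0.055, 0.037, 0.018), k2=(-0.056, 0.038, 0.018), k3=(-0.056, 0.038, 0.018), k4=(-0.057, 0.038, 0.019); state += dt/6·(k1+2k2+2k3+k4)
t=0.020: state=(0.973, 0.027, 0.000)
t=0.040: state=(0.972, 0.028, 0.001)
t=0.060: state=(0.971, 0.028, 0.001)
continuing one RK4 step at a time; state shown every 25 steps (Δt=0.5):
t=0.500: state=(0.935, 0.052, 0.013)
t=1.000: state=(0.863, 0.098, 0.039)
t=1.500: state=(0.748, 0.168, 0.085)
t=2.000: state=(0.596, 0.247, 0.157)
t=2.500: state=(0.440, 0.306, 0.254)
t=3.000: state=(0.311, 0.324, 0.366)
t=3.500: state=(0.220, 0.304, 0.476)
t=4.000: state=(0.161, 0.263, 0.575)
t=4.500: state=(0.124, 0.217, 0.659)
t=5.000: state=(0.100, 0.173, 0.727)
t=5.500: state=(0.085, 0.135, 0.780)
t=6.000: state=(0.075, 0.104, 0.822)
t=6.500: state=(0.068, 0.079, 0.853)
t=7.000: state=(0.063, 0.060, 0.878)
t=7.500: state=(0.059, 0.045, 0.896)
t=8.000: state=(0.057, 0.034, 0.909)
t=8.500: state=(0.055, 0.025, 0.920)
t=9.000: state=(0.054, 0.019, 0.927)
t=9.500: state=(0.053, 0.014, 0.933)
t=10.000: state=(0.052, 0.011, 0.937)
t=10.500: state=(0.051, 0.008, 0.941)
t=10.520: state=(0.051, 0.008, 0.941)
compare at T: S=0.051, I=0.008, R=0.941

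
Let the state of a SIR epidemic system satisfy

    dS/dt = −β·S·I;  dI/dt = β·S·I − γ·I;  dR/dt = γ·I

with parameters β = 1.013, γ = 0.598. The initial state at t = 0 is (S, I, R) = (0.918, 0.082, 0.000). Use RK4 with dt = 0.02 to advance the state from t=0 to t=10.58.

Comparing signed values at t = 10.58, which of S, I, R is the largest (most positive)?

largest component: R

t=0.000: state=(0.918, 0.082, 0.000)
step 1 (dt=0.02): k1=(-0.076, 0.027, 0.049), k2=(-0.076, 0.027, 0.049), k3=(-0.076, 0.027, 0.049), k4=(-0.077, 0.027, 0.049); state += dt/6·(k1+2k2+2k3+k4)
t=0.020: state=(0.916, 0.083, 0.001)
t=0.040: state=(0.915, 0.083, 0.002)
t=0.060: state=(0.913, 0.084, 0.003)
continuing one RK4 step at a time; state shown every 25 steps (Δt=0.5):
t=0.500: state=(0.878, 0.096, 0.027)
t=1.000: state=(0.833, 0.110, 0.057)
t=1.500: state=(0.785, 0.122, 0.092)
t=2.000: state=(0.736, 0.134, 0.130)
t=2.500: state=(0.686, 0.142, 0.172)
t=3.000: state=(0.638, 0.147, 0.215)
t=3.500: state=(0.592, 0.149, 0.259)
t=4.000: state=(0.549, 0.147, 0.304)
t=4.500: state=(0.510, 0.143, 0.347)
t=5.000: state=(0.475, 0.136, 0.389)
t=5.500: state=(0.444, 0.127, 0.428)
t=6.000: state=(0.418, 0.117, 0.465)
t=6.500: state=(0.395, 0.107, 0.499)
t=7.000: state=(0.375, 0.096, 0.529)
t=7.500: state=(0.358, 0.086, 0.556)
t=8.000: state=(0.343, 0.076, 0.580)
t=8.500: state=(0.331, 0.067, 0.602)
t=9.000: state=(0.321, 0.059, 0.621)
t=9.500: state=(0.312, 0.051, 0.637)
t=10.000: state=(0.305, 0.044, 0.651)
t=10.500: state=(0.298, 0.038, 0.663)
t=10.580: state=(0.297, 0.037, 0.665)
compare at T: S=0.297, I=0.037, R=0.665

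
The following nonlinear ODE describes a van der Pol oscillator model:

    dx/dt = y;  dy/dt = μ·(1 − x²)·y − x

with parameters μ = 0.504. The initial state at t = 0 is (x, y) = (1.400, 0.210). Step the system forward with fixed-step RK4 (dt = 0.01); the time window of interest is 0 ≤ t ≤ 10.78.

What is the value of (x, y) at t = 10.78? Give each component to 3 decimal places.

t=0.000: state=(1.400, 0.210)
step 1 (dt=0.01): k1=(0.210, -1.502), k2=(0.202, -1.499), k3=(0.203, -1.499), k4=(0.195, -1.497); state += dt/6·(k1+2k2+2k3+k4)
t=0.010: state=(1.402, 0.195)
t=0.020: state=(1.404, 0.180)
t=0.030: state=(1.406, 0.165)
continuing one RK4 step at a time; state shown every 50 steps (Δt=0.5):
t=0.500: state=(1.331, -0.456)
t=1.000: state=(0.968, -0.981)
t=1.500: state=(0.351, -1.487)
t=2.000: state=(-0.501, -1.859)
t=2.500: state=(-1.367, -1.411)
t=3.000: state=(-1.790, -0.277)
t=3.500: state=(-1.708, 0.529)
t=4.000: state=(-1.311, 1.036)
t=4.500: state=(-0.672, 1.537)
t=5.000: state=(0.234, 2.061)
t=5.500: state=(1.270, 1.861)
t=6.000: state=(1.892, 0.562)
t=6.500: state=(1.901, -0.418)
t=7.000: state=(1.551, -0.941)
t=7.500: state=(0.969, -1.400)
t=8.000: state=(0.133, -1.956)
t=8.500: state=(-0.936, -2.160)
t=9.000: state=(-1.789, -1.061)
t=9.500: state=(-1.986, 0.163)
t=10.000: state=(-1.731, 0.789)
t=10.500: state=(-1.226, 1.230)
t=10.780: state=(-0.844, 1.506)

(x, y) = (-0.844, 1.506)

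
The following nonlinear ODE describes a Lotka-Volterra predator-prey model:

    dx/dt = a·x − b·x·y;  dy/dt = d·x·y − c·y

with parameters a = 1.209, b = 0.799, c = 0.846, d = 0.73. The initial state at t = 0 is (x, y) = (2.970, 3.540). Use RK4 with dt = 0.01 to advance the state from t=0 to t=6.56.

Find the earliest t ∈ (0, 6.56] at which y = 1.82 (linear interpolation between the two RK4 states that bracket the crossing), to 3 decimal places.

t = 2.006

t=0.000: state=(2.970, 3.540)
step 1 (dt=0.01): k1=(-4.810, 4.680), k2=(-4.826, 4.649), k3=(-4.825, 4.648), k4=(-4.840, 4.615); state += dt/6·(k1+2k2+2k3+k4)
t=0.010: state=(2.922, 3.586)
t=0.020: state=(2.873, 3.632)
t=0.030: state=(2.824, 3.677)
continuing one RK4 step at a time; state shown every 25 steps (Δt=0.25):
t=0.250: state=(1.795, 4.414)
t=0.500: state=(0.979, 4.571)
t=0.750: state=(0.547, 4.233)
t=1.000: state=(0.334, 3.704)
t=1.250: state=(0.228, 3.153)
t=1.500: state=(0.173, 2.646)
t=1.750: state=(0.145, 2.204)
t=2.000: state=(0.131, 1.829)
next step: t=2.010: state=(0.131, 1.815) — y has crossed 1.82
linear interpolation between t=2.000 (1.82857) and t=2.010 (1.81490) → t≈2.006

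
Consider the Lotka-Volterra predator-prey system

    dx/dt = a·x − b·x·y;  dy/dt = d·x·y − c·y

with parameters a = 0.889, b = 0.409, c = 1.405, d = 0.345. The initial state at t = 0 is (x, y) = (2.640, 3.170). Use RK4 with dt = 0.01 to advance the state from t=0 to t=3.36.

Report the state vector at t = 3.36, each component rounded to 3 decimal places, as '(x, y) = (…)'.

t=0.000: state=(2.640, 3.170)
step 1 (dt=0.01): k1=(-1.076, -1.567), k2=(-1.065, -1.569), k3=(-1.065, -1.569), k4=(-1.055, -1.570); state += dt/6·(k1+2k2+2k3+k4)
t=0.010: state=(2.629, 3.154)
t=0.020: state=(2.619, 3.139)
t=0.030: state=(2.609, 3.123)
continuing one RK4 step at a time; state shown every 20 steps (Δt=0.2):
t=0.200: state=(2.465, 2.853)
t=0.400: state=(2.362, 2.544)
t=0.600: state=(2.319, 2.256)
t=0.800: state=(2.328, 1.999)
t=1.000: state=(2.384, 1.775)
t=1.200: state=(2.483, 1.585)
t=1.400: state=(2.622, 1.427)
t=1.600: state=(2.803, 1.299)
t=1.800: state=(3.024, 1.199)
t=2.000: state=(3.285, 1.125)
t=2.200: state=(3.587, 1.076)
t=2.400: state=(3.928, 1.053)
t=2.600: state=(4.306, 1.056)
t=2.800: state=(4.713, 1.088)
t=3.000: state=(5.138, 1.154)
t=3.200: state=(5.562, 1.260)
t=3.360: state=(5.882, 1.381)

(x, y) = (5.882, 1.381)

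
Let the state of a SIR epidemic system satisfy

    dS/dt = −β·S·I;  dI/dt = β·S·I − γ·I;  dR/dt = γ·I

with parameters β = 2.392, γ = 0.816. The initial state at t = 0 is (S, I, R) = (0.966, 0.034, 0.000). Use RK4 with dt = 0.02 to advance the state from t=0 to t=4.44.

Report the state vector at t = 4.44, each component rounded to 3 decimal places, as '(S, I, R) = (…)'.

(S, I, R) = (0.113, 0.155, 0.732)

t=0.000: state=(0.966, 0.034, 0.000)
step 1 (dt=0.02): k1=(-0.079, 0.051, 0.028), k2=(-0.080, 0.052, 0.028), k3=(-0.080, 0.052, 0.028), k4=(-0.081, 0.052, 0.029); state += dt/6·(k1+2k2+2k3+k4)
t=0.020: state=(0.964, 0.035, 0.001)
t=0.040: state=(0.963, 0.036, 0.001)
t=0.060: state=(0.961, 0.037, 0.002)
continuing one RK4 step at a time; state shown every 10 steps (Δt=0.2):
t=0.200: state=(0.948, 0.046, 0.006)
t=0.400: state=(0.924, 0.061, 0.015)
t=0.600: state=(0.894, 0.080, 0.026)
t=0.800: state=(0.856, 0.103, 0.041)
t=1.000: state=(0.810, 0.130, 0.060)
t=1.200: state=(0.755, 0.161, 0.084)
t=1.400: state=(0.694, 0.193, 0.113)
t=1.600: state=(0.628, 0.225, 0.147)
t=1.800: state=(0.560, 0.254, 0.186)
t=2.000: state=(0.493, 0.278, 0.230)
t=2.200: state=(0.430, 0.294, 0.276)
t=2.400: state=(0.372, 0.302, 0.325)
t=2.600: state=(0.322, 0.303, 0.375)
t=2.800: state=(0.279, 0.297, 0.424)
t=3.000: state=(0.242, 0.286, 0.472)
t=3.200: state=(0.212, 0.271, 0.517)
t=3.400: state=(0.187, 0.253, 0.560)
t=3.600: state=(0.167, 0.234, 0.600)
t=3.800: state=(0.150, 0.214, 0.636)
t=4.000: state=(0.136, 0.195, 0.669)
t=4.200: state=(0.124, 0.176, 0.700)
t=4.400: state=(0.115, 0.158, 0.727)
t=4.440: state=(0.113, 0.155, 0.732)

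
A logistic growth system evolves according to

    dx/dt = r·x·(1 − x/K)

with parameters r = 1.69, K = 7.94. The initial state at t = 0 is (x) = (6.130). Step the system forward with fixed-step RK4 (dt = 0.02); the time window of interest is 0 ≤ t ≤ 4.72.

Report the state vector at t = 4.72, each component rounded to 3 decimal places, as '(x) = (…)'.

(x) = (7.939)

t=0.000: state=(6.130)
step 1 (dt=0.02): k1=(2.362), k2=(2.340), k3=(2.340), k4=(2.318); state += dt/6·(k1+2k2+2k3+k4)
t=0.020: state=(6.177)
t=0.040: state=(6.223)
t=0.060: state=(6.268)
continuing one RK4 step at a time; state shown every 10 steps (Δt=0.2):
t=0.200: state=(6.559)
t=0.400: state=(6.903)
t=0.600: state=(7.172)
t=0.800: state=(7.376)
t=1.000: state=(7.530)
t=1.200: state=(7.643)
t=1.400: state=(7.726)
t=1.600: state=(7.786)
t=1.800: state=(7.830)
t=2.000: state=(7.861)
t=2.200: state=(7.883)
t=2.400: state=(7.900)
t=2.600: state=(7.911)
t=2.800: state=(7.919)
t=3.000: state=(7.925)
t=3.200: state=(7.930)
t=3.400: state=(7.933)
t=3.600: state=(7.935)
t=3.800: state=(7.936)
t=4.000: state=(7.937)
t=4.200: state=(7.938)
t=4.400: state=(7.939)
t=4.600: state=(7.939)
t=4.720: state=(7.939)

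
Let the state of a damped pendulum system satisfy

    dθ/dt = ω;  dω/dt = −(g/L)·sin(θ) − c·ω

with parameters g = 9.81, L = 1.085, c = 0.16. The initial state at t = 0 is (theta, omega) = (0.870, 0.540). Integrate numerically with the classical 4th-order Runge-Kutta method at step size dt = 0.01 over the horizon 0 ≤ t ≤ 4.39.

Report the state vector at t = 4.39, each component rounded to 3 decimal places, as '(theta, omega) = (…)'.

(theta, omega) = (0.622, 0.112)

t=0.000: state=(0.870, 0.540)
step 1 (dt=0.01): k1=(0.540, -6.997), k2=(0.505, -7.007), k3=(0.505, -7.006), k4=(0.470, -7.015); state += dt/6·(k1+2k2+2k3+k4)
t=0.010: state=(0.875, 0.470)
t=0.020: state=(0.879, 0.400)
t=0.030: state=(0.883, 0.329)
continuing one RK4 step at a time; state shown every 20 steps (Δt=0.2):
t=0.200: state=(0.838, -0.845)
t=0.400: state=(0.549, -1.977)
t=0.600: state=(0.090, -2.480)
t=0.800: state=(-0.385, -2.130)
t=1.000: state=(-0.717, -1.108)
t=1.200: state=(-0.811, 0.185)
t=1.400: state=(-0.649, 1.390)
t=1.600: state=(-0.283, 2.161)
t=1.800: state=(0.166, 2.195)
t=2.000: state=(0.545, 1.490)
t=2.200: state=(0.733, 0.356)
t=2.400: state=(0.683, -0.839)
t=2.600: state=(0.415, -1.761)
t=2.800: state=(0.018, -2.094)
t=3.000: state=(-0.373, -1.702)
t=3.200: state=(-0.627, -0.773)
t=3.400: state=(-0.669, 0.352)
t=3.600: state=(-0.495, 1.342)
t=3.800: state=(-0.162, 1.885)
t=4.000: state=(0.215, 1.774)
t=4.200: state=(0.507, 1.071)
t=4.390: state=(0.622, 0.112)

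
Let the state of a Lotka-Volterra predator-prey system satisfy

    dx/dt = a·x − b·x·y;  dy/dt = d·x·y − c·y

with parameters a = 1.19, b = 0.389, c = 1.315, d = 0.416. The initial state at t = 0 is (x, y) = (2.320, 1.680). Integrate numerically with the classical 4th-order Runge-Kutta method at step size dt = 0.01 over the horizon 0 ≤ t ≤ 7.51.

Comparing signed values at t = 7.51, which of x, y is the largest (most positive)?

t=0.000: state=(2.320, 1.680)
step 1 (dt=0.01): k1=(1.245, -0.588), k2=(1.251, -0.582), k3=(1.251, -0.582), k4=(1.257, -0.577); state += dt/6·(k1+2k2+2k3+k4)
t=0.010: state=(2.333, 1.674)
t=0.020: state=(2.345, 1.668)
t=0.030: state=(2.358, 1.663)
continuing one RK4 step at a time; state shown every 25 steps (Δt=0.25):
t=0.250: state=(2.669, 1.566)
t=0.500: state=(3.095, 1.521)
t=0.750: state=(3.592, 1.549)
t=1.000: state=(4.140, 1.666)
t=1.250: state=(4.692, 1.899)
t=1.500: state=(5.162, 2.284)
t=1.750: state=(5.421, 2.858)
t=2.000: state=(5.336, 3.612)
t=2.250: state=(4.858, 4.431)
t=2.500: state=(4.107, 5.091)
t=2.750: state=(3.311, 5.387)
t=3.000: state=(2.647, 5.278)
t=3.250: state=(2.172, 4.873)
t=3.500: state=(1.869, 4.322)
t=3.750: state=(1.700, 3.742)
t=4.000: state=(1.634, 3.201)
t=4.250: state=(1.650, 2.731)
t=4.500: state=(1.737, 2.343)
t=4.750: state=(1.892, 2.036)
t=5.000: state=(2.115, 1.804)
t=5.250: state=(2.409, 1.642)
t=5.500: state=(2.780, 1.547)
t=5.750: state=(3.226, 1.521)
t=6.000: state=(3.740, 1.572)
t=6.250: state=(4.295, 1.718)
t=6.500: state=(4.836, 1.989)
t=6.750: state=(5.261, 2.424)
t=7.000: state=(5.437, 3.052)
t=7.250: state=(5.241, 3.841)
t=7.500: state=(4.668, 4.641)
t=7.510: state=(4.639, 4.670)
compare at T: x=4.639, y=4.670

largest component: y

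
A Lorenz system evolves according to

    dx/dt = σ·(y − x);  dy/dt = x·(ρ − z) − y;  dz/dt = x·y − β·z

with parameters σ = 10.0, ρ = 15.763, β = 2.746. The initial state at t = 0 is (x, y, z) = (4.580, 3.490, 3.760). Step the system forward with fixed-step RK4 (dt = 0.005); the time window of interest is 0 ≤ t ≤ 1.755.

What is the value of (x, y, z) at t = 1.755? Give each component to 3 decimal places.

t=0.000: state=(4.580, 3.490, 3.760)
step 1 (dt=0.005): k1=(-10.900, 51.484, 5.659), k2=(-9.340, 50.964, 6.111), k3=(-9.392, 51.006, 6.116), k4=(-7.880, 50.526, 6.567); state += dt/6·(k1+2k2+2k3+k4)
t=0.005: state=(4.533, 3.745, 3.791)
t=0.010: state=(4.501, 3.996, 3.826)
t=0.015: state=(4.482, 4.243, 3.865)
continuing one RK4 step at a time; state shown every 20 steps (Δt=0.1):
t=0.100: state=(5.683, 8.367, 5.461)
t=0.200: state=(9.144, 12.856, 11.315)
t=0.300: state=(11.362, 11.138, 20.450)
t=0.400: state=(8.472, 3.828, 22.177)
t=0.500: state=(4.150, 0.747, 17.910)
t=0.600: state=(1.889, 0.614, 13.752)
t=0.700: state=(1.236, 1.058, 10.553)
t=0.800: state=(1.354, 1.731, 8.171)
t=0.900: state=(1.983, 2.891, 6.542)
t=1.000: state=(3.264, 4.984, 5.869)
t=1.100: state=(5.543, 8.405, 7.057)
t=1.200: state=(8.753, 11.949, 11.991)
t=1.300: state=(10.651, 10.565, 19.479)
t=1.400: state=(8.397, 4.620, 21.280)
t=1.500: state=(4.716, 1.674, 17.783)
t=1.600: state=(2.638, 1.446, 13.953)
t=1.700: state=(2.076, 2.029, 10.937)
t=1.755: state=(2.169, 2.540, 9.649)

(x, y, z) = (2.169, 2.540, 9.649)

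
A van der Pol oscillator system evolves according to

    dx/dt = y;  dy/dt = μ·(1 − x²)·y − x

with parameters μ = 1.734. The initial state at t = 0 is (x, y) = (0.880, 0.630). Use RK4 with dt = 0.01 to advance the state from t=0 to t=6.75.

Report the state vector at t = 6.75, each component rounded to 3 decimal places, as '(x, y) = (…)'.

t=0.000: state=(0.880, 0.630)
step 1 (dt=0.01): k1=(0.630, -0.634), k2=(0.627, -0.644), k3=(0.627, -0.644), k4=(0.624, -0.654); state += dt/6·(k1+2k2+2k3+k4)
t=0.010: state=(0.886, 0.624)
t=0.020: state=(0.892, 0.617)
t=0.030: state=(0.899, 0.610)
continuing one RK4 step at a time; state shown every 25 steps (Δt=0.25):
t=0.250: state=(1.013, 0.416)
t=0.500: state=(1.083, 0.141)
t=0.750: state=(1.084, -0.132)
t=1.000: state=(1.019, -0.384)
t=1.250: state=(0.891, -0.643)
t=1.500: state=(0.691, -0.971)
t=1.750: state=(0.391, -1.473)
t=2.000: state=(-0.072, -2.285)
t=2.250: state=(-0.759, -3.125)
t=2.500: state=(-1.499, -2.427)
t=2.750: state=(-1.885, -0.740)
t=3.000: state=(-1.952, 0.056)
t=3.250: state=(-1.902, 0.302)
t=3.500: state=(-1.814, 0.392)
t=3.750: state=(-1.709, 0.449)
t=4.000: state=(-1.589, 0.506)
t=4.250: state=(-1.454, 0.578)
t=4.500: state=(-1.298, 0.680)
t=4.750: state=(-1.110, 0.834)
t=5.000: state=(-0.873, 1.088)
t=5.250: state=(-0.550, 1.541)
t=5.500: state=(-0.072, 2.355)
t=5.750: state=(0.651, 3.382)
t=6.000: state=(1.484, 2.828)
t=6.250: state=(1.936, 0.866)
t=6.500: state=(2.017, -0.040)
t=6.750: state=(1.969, -0.292)

(x, y) = (1.969, -0.292)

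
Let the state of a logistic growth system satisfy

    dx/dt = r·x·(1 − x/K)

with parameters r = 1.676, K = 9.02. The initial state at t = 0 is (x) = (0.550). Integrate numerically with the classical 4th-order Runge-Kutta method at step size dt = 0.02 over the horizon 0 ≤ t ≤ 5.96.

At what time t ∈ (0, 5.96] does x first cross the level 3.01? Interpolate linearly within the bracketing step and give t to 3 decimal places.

t=0.000: state=(0.550)
step 1 (dt=0.02): k1=(0.866), k2=(0.878), k3=(0.879), k4=(0.891); state += dt/6·(k1+2k2+2k3+k4)
t=0.020: state=(0.568)
t=0.040: state=(0.586)
t=0.060: state=(0.604)
continuing one RK4 step at a time; state shown every 10 steps (Δt=0.2):
t=0.200: state=(0.751)
t=0.400: state=(1.016)
t=0.600: state=(1.360)
t=0.800: state=(1.794)
t=1.000: state=(2.324)
t=1.200: state=(2.947)
next step: t=1.220: state=(3.014) — x has crossed 3.01
linear interpolation between t=1.200 (2.94680) and t=1.220 (3.01369) → t≈1.219

t = 1.219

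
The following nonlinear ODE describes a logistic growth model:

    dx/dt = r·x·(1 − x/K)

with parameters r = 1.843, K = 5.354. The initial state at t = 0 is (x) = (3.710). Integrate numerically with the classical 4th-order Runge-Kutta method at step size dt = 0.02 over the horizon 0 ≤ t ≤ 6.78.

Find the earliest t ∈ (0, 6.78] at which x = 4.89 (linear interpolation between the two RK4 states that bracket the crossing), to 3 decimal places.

t = 0.836

t=0.000: state=(3.710)
step 1 (dt=0.02): k1=(2.100), k2=(2.084), k3=(2.085), k4=(2.069); state += dt/6·(k1+2k2+2k3+k4)
t=0.020: state=(3.752)
t=0.040: state=(3.793)
t=0.060: state=(3.833)
continuing one RK4 step at a time; state shown every 25 steps (Δt=0.5):
t=0.500: state=(4.551)
t=0.820: state=(4.877)
next step: t=0.840: state=(4.893) — x has crossed 4.89
linear interpolation between t=0.820 (4.87717) and t=0.840 (4.89294) → t≈0.836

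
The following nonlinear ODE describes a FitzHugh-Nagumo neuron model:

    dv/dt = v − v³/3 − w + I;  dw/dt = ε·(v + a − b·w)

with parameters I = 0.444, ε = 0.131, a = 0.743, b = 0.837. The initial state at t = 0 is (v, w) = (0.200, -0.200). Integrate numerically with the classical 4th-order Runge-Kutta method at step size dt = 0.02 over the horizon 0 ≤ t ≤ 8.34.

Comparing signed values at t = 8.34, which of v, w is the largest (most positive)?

largest component: w

t=0.000: state=(0.200, -0.200)
step 1 (dt=0.02): k1=(0.841, 0.145), k2=(0.848, 0.146), k3=(0.848, 0.146), k4=(0.855, 0.147); state += dt/6·(k1+2k2+2k3+k4)
t=0.020: state=(0.217, -0.197)
t=0.040: state=(0.234, -0.194)
t=0.060: state=(0.252, -0.191)
continuing one RK4 step at a time; state shown every 25 steps (Δt=0.5):
t=0.500: state=(0.702, -0.114)
t=1.000: state=(1.273, 0.003)
t=1.500: state=(1.647, 0.145)
t=2.000: state=(1.767, 0.294)
t=2.500: state=(1.765, 0.439)
t=3.000: state=(1.720, 0.574)
t=3.500: state=(1.662, 0.699)
t=4.000: state=(1.598, 0.813)
t=4.500: state=(1.531, 0.916)
t=5.000: state=(1.461, 1.010)
t=5.500: state=(1.387, 1.094)
t=6.000: state=(1.308, 1.169)
t=6.500: state=(1.223, 1.235)
t=7.000: state=(1.129, 1.291)
t=7.500: state=(1.023, 1.338)
t=8.000: state=(0.898, 1.376)
t=8.340: state=(0.797, 1.395)
compare at T: v=0.797, w=1.395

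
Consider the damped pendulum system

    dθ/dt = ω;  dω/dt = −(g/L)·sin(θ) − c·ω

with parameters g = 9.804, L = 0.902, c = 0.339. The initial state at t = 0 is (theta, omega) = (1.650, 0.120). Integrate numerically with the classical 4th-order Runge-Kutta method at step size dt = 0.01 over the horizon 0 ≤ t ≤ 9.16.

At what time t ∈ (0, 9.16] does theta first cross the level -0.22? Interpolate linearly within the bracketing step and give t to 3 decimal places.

t = 0.656

t=0.000: state=(1.650, 0.120)
step 1 (dt=0.01): k1=(0.120, -10.876), k2=(0.066, -10.857), k3=(0.066, -10.857), k4=(0.011, -10.838); state += dt/6·(k1+2k2+2k3+k4)
t=0.010: state=(1.651, 0.011)
t=0.020: state=(1.650, -0.097)
t=0.030: state=(1.649, -0.205)
continuing one RK4 step at a time; state shown every 50 steps (Δt=0.5):
t=0.500: state=(0.466, -4.318)
t=0.650: state=(-0.194, -4.311)
next step: t=0.660: state=(-0.237, -4.273) — theta has crossed -0.22
linear interpolation between t=0.650 (-0.19421) and t=0.660 (-0.23713) → t≈0.656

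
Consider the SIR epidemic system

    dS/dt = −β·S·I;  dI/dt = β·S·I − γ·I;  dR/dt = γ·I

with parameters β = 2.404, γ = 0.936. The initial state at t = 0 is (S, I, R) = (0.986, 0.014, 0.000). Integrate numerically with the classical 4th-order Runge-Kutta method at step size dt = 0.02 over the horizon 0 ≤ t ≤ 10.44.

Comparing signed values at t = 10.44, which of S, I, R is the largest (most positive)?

largest component: R

t=0.000: state=(0.986, 0.014, 0.000)
step 1 (dt=0.02): k1=(-0.033, 0.020, 0.013), k2=(-0.034, 0.020, 0.013), k3=(-0.034, 0.020, 0.013), k4=(-0.034, 0.021, 0.013); state += dt/6·(k1+2k2+2k3+k4)
t=0.020: state=(0.985, 0.014, 0.000)
t=0.040: state=(0.985, 0.015, 0.001)
t=0.060: state=(0.984, 0.015, 0.001)
continuing one RK4 step at a time; state shown every 25 steps (Δt=0.5):
t=0.500: state=(0.962, 0.028, 0.010)
t=1.000: state=(0.917, 0.055, 0.028)
t=1.500: state=(0.837, 0.099, 0.064)
t=2.000: state=(0.717, 0.159, 0.124)
t=2.500: state=(0.572, 0.216, 0.212)
t=3.000: state=(0.432, 0.247, 0.322)
t=3.500: state=(0.321, 0.242, 0.437)
t=4.000: state=(0.244, 0.212, 0.544)
t=4.500: state=(0.193, 0.172, 0.634)
t=5.000: state=(0.161, 0.133, 0.706)
t=5.500: state=(0.140, 0.100, 0.760)
t=6.000: state=(0.126, 0.073, 0.800)
t=6.500: state=(0.117, 0.053, 0.830)
t=7.000: state=(0.111, 0.038, 0.851)
t=7.500: state=(0.107, 0.027, 0.866)
t=8.000: state=(0.104, 0.019, 0.877)
t=8.500: state=(0.102, 0.014, 0.885)
t=9.000: state=(0.100, 0.010, 0.890)
t=9.500: state=(0.099, 0.007, 0.894)
t=10.000: state=(0.099, 0.005, 0.897)
t=10.440: state=(0.098, 0.004, 0.898)
compare at T: S=0.098, I=0.004, R=0.898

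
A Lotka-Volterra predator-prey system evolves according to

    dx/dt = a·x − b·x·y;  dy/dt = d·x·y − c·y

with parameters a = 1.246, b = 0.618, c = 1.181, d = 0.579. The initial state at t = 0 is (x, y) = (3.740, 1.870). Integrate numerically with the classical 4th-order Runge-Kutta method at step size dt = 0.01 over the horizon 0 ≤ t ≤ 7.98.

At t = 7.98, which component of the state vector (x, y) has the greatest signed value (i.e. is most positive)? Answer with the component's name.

t=0.000: state=(3.740, 1.870)
step 1 (dt=0.01): k1=(0.338, 1.841), k2=(0.317, 1.852), k3=(0.317, 1.852), k4=(0.295, 1.863); state += dt/6·(k1+2k2+2k3+k4)
t=0.010: state=(3.743, 1.889)
t=0.020: state=(3.746, 1.907)
t=0.030: state=(3.748, 1.926)
continuing one RK4 step at a time; state shown every 50 steps (Δt=0.5):
t=0.500: state=(3.322, 2.963)
t=1.000: state=(2.175, 3.647)
t=1.500: state=(1.353, 3.322)
t=2.000: state=(1.013, 2.569)
t=2.500: state=(0.954, 1.882)
t=3.000: state=(1.078, 1.394)
t=3.500: state=(1.374, 1.096)
t=4.000: state=(1.870, 0.966)
t=4.500: state=(2.581, 1.015)
t=5.000: state=(3.378, 1.335)
t=5.500: state=(3.747, 2.117)
t=6.000: state=(3.056, 3.221)
t=6.500: state=(1.916, 3.648)
t=7.000: state=(1.231, 3.146)
t=7.500: state=(0.978, 2.382)
t=7.980: state=(0.966, 1.763)
compare at T: x=0.966, y=1.763

largest component: y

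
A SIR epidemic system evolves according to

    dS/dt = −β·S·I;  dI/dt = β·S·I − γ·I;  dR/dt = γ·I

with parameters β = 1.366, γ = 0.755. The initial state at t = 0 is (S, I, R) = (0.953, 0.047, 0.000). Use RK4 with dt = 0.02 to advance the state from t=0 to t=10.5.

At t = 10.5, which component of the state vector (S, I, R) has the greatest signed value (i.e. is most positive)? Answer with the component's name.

largest component: R

t=0.000: state=(0.953, 0.047, 0.000)
step 1 (dt=0.02): k1=(-0.061, 0.026, 0.035), k2=(-0.061, 0.026, 0.036), k3=(-0.061, 0.026, 0.036), k4=(-0.062, 0.026, 0.036); state += dt/6·(k1+2k2+2k3+k4)
t=0.020: state=(0.952, 0.048, 0.001)
t=0.040: state=(0.951, 0.048, 0.001)
t=0.060: state=(0.949, 0.049, 0.002)
continuing one RK4 step at a time; state shown every 25 steps (Δt=0.5):
t=0.500: state=(0.919, 0.061, 0.020)
t=1.000: state=(0.876, 0.077, 0.046)
t=1.500: state=(0.826, 0.095, 0.079)
t=2.000: state=(0.770, 0.112, 0.118)
t=2.500: state=(0.709, 0.127, 0.163)
t=3.000: state=(0.647, 0.139, 0.214)
t=3.500: state=(0.587, 0.145, 0.268)
t=4.000: state=(0.532, 0.146, 0.323)
t=4.500: state=(0.482, 0.141, 0.377)
t=5.000: state=(0.439, 0.133, 0.429)
t=5.500: state=(0.402, 0.121, 0.477)
t=6.000: state=(0.372, 0.108, 0.520)
t=6.500: state=(0.347, 0.095, 0.558)
t=7.000: state=(0.327, 0.082, 0.591)
t=7.500: state=(0.310, 0.070, 0.620)
t=8.000: state=(0.297, 0.059, 0.644)
t=8.500: state=(0.286, 0.049, 0.664)
t=9.000: state=(0.278, 0.041, 0.681)
t=9.500: state=(0.271, 0.034, 0.695)
t=10.000: state=(0.265, 0.028, 0.707)
t=10.500: state=(0.261, 0.023, 0.717)
compare at T: S=0.261, I=0.023, R=0.717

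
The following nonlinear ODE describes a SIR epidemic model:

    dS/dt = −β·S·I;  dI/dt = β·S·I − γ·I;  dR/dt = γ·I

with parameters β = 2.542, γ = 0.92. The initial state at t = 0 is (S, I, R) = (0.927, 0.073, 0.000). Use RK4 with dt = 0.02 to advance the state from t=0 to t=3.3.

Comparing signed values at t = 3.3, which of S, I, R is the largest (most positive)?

t=0.000: state=(0.927, 0.073, 0.000)
step 1 (dt=0.02): k1=(-0.172, 0.105, 0.067), k2=(-0.174, 0.106, 0.068), k3=(-0.174, 0.106, 0.068), k4=(-0.176, 0.107, 0.069); state += dt/6·(k1+2k2+2k3+k4)
t=0.020: state=(0.924, 0.075, 0.001)
t=0.040: state=(0.920, 0.077, 0.003)
t=0.060: state=(0.916, 0.080, 0.004)
continuing one RK4 step at a time; state shown every 10 steps (Δt=0.2):
t=0.200: state=(0.888, 0.096, 0.016)
t=0.400: state=(0.840, 0.124, 0.036)
t=0.600: state=(0.782, 0.156, 0.062)
t=0.800: state=(0.716, 0.191, 0.093)
t=1.000: state=(0.644, 0.224, 0.132)
t=1.200: state=(0.571, 0.254, 0.176)
t=1.400: state=(0.498, 0.277, 0.225)
t=1.600: state=(0.431, 0.292, 0.277)
t=1.800: state=(0.371, 0.298, 0.331)
t=2.000: state=(0.319, 0.295, 0.386)
t=2.200: state=(0.275, 0.285, 0.440)
t=2.400: state=(0.239, 0.270, 0.491)
t=2.600: state=(0.209, 0.252, 0.539)
t=2.800: state=(0.185, 0.232, 0.583)
t=3.000: state=(0.165, 0.211, 0.624)
t=3.200: state=(0.149, 0.190, 0.661)
t=3.300: state=(0.142, 0.180, 0.678)
compare at T: S=0.142, I=0.180, R=0.678

largest component: R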